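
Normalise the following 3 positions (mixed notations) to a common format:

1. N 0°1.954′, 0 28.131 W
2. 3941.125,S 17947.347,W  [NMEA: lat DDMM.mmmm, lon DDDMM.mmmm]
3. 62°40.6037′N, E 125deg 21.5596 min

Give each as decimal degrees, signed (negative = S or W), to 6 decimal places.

Point 1:
  Latitude: 1.954′ = 0.032567°; total 0.0325667
  N ⇒ keep positive
  Lon: 28.131′ = 0.468850°; total 0.4688500
  hemisphere W, so the sign is −
Point 2:
  Lat: split at 2 digits → 39° and 41.125′; 39 + 41.125/60 = 39.6854167
  hemisphere S, so the sign is −
  Longitude: split at 3 digits → 179° and 47.347′; 179 + 47.347/60 = 179.7891167
  hemisphere W, so the sign is −
Point 3:
  φ: 62 + 40.6037/60 = 62.6767283
  N → positive
  Longitude: 21.5596′ = 0.359327°; total 125.3593267
  E ⇒ keep positive

1. 0.032567, -0.468850
2. -39.685417, -179.789117
3. 62.676728, 125.359327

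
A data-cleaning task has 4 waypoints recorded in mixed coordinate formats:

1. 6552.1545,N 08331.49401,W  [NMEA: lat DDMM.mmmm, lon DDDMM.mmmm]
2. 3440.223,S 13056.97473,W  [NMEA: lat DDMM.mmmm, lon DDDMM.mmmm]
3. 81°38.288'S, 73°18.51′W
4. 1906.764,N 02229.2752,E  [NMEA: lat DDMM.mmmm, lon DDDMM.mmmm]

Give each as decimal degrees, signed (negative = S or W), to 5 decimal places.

Point 1:
  Latitude: degrees = first 2 digits = 65, minutes = 52.1545; 65 + 52.1545/60 = 65.869242
  N → positive
  Lon: split at 3 digits → 083° and 31.49401′; 83 + 31.49401/60 = 83.524900
  hemisphere W, so the sign is −
Point 2:
  φ: degrees = first 2 digits = 34, minutes = 40.223; 34 + 40.223/60 = 34.670383
  S ⇒ negate
  Lon: degrees = first 3 digits = 130, minutes = 56.97473; 130 + 56.97473/60 = 130.949579
  W → negative
Point 3:
  Latitude: 81 + 38.288/60 = 81.638133
  S → negative
  Longitude: 73 + 18.51/60 = 73.308500
  W → negative
Point 4:
  Lat: split at 2 digits → 19° and 6.764′; 19 + 6.764/60 = 19.112733
  N ⇒ keep positive
  λ: degrees = first 3 digits = 22, minutes = 29.2752; 22 + 29.2752/60 = 22.487920
  E ⇒ keep positive

1. 65.86924, -83.52490
2. -34.67038, -130.94958
3. -81.63813, -73.30850
4. 19.11273, 22.48792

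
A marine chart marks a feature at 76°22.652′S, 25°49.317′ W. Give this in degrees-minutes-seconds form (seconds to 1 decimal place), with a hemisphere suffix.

76°22′39.1″ S, 25°49′19.0″ W

φ: fractional minutes 0.65200 × 60 = 39.120″
Lon: fractional minutes 0.31700 × 60 = 19.020″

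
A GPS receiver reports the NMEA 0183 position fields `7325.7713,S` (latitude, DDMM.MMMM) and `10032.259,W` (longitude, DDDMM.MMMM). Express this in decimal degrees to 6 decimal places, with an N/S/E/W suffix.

Lat: split at 2 digits → 73° and 25.7713′; 73 + 25.7713/60 = 73.4295217
Longitude: split at 3 digits → 100° and 32.259′; 100 + 32.259/60 = 100.5376500

73.429522° S, 100.537650° W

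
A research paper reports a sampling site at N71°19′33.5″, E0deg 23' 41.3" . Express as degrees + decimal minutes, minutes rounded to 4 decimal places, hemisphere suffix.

71° 19.5583′ N, 0° 23.6883′ E

Lat: seconds/60 = 0.55833; minutes = 19 + 0.55833 = 19.558333
λ: 23 + 41.3/60 = 23.688333′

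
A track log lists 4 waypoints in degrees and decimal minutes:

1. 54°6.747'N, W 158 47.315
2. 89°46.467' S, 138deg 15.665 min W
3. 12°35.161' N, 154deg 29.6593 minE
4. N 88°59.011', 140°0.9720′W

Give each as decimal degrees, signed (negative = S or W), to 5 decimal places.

Point 1:
  φ: 54 + 6.747/60 = 54.112450
  N ⇒ keep positive
  λ: 158 + 47.315/60 = 158.788583
  W ⇒ negate
Point 2:
  φ: 46.467′ = 0.774450°; total 89.774450
  S ⇒ negate
  Longitude: 15.665′ = 0.261083°; total 138.261083
  hemisphere W, so the sign is −
Point 3:
  φ: 35.161′ = 0.586017°; total 12.586017
  N → positive
  Lon: 154 + 29.6593/60 = 154.494322
  E → positive
Point 4:
  Latitude: 88 + 59.011/60 = 88.983517
  N → positive
  Longitude: 0.972′ = 0.016200°; total 140.016200
  W ⇒ negate

1. 54.11245, -158.78858
2. -89.77445, -138.26108
3. 12.58602, 154.49432
4. 88.98352, -140.01620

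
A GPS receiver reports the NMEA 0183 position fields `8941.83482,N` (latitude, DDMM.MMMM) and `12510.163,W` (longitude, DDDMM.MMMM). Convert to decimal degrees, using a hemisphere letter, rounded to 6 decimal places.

89.697247° N, 125.169383° W

Lat: split at 2 digits → 89° and 41.83482′; 89 + 41.83482/60 = 89.6972470
Lon: split at 3 digits → 125° and 10.163′; 125 + 10.163/60 = 125.1693833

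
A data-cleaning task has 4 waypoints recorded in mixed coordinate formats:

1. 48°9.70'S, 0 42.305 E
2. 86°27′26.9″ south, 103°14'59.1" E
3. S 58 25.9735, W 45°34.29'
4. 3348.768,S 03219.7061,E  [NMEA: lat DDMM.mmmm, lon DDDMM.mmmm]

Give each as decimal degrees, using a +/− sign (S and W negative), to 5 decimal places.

1. -48.16167, 0.70508
2. -86.45747, 103.24975
3. -58.43289, -45.57150
4. -33.81280, 32.32844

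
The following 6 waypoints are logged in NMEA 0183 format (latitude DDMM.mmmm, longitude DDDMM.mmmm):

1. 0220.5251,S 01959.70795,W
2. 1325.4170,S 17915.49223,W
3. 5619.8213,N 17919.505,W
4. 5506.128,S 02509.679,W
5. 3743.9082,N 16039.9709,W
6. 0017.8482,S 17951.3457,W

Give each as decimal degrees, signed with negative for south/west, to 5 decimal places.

Point 1:
  φ: split at 2 digits → 02° and 20.5251′; 2 + 20.5251/60 = 2.342085
  S ⇒ negate
  Longitude: degrees = first 3 digits = 19, minutes = 59.70795; 19 + 59.70795/60 = 19.995133
  W ⇒ negate
Point 2:
  φ: degrees = first 2 digits = 13, minutes = 25.417; 13 + 25.417/60 = 13.423617
  S ⇒ negate
  λ: split at 3 digits → 179° and 15.49223′; 179 + 15.49223/60 = 179.258204
  W ⇒ negate
Point 3:
  φ: degrees = first 2 digits = 56, minutes = 19.8213; 56 + 19.8213/60 = 56.330355
  N ⇒ keep positive
  Lon: degrees = first 3 digits = 179, minutes = 19.505; 179 + 19.505/60 = 179.325083
  W ⇒ negate
Point 4:
  φ: degrees = first 2 digits = 55, minutes = 6.128; 55 + 6.128/60 = 55.102133
  hemisphere S, so the sign is −
  Longitude: split at 3 digits → 025° and 9.679′; 25 + 9.679/60 = 25.161317
  W ⇒ negate
Point 5:
  Lat: split at 2 digits → 37° and 43.9082′; 37 + 43.9082/60 = 37.731803
  N ⇒ keep positive
  λ: degrees = first 3 digits = 160, minutes = 39.9709; 160 + 39.9709/60 = 160.666182
  hemisphere W, so the sign is −
Point 6:
  Latitude: degrees = first 2 digits = 0, minutes = 17.8482; 0 + 17.8482/60 = 0.297470
  hemisphere S, so the sign is −
  λ: split at 3 digits → 179° and 51.3457′; 179 + 51.3457/60 = 179.855762
  W ⇒ negate

1. -2.34209, -19.99513
2. -13.42362, -179.25820
3. 56.33036, -179.32508
4. -55.10213, -25.16132
5. 37.73180, -160.66618
6. -0.29747, -179.85576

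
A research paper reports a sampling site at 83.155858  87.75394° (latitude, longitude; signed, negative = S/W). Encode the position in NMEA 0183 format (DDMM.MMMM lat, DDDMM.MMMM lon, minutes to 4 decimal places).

Lat: fractional part 0.155858 → 9.351480 minutes
λ: 87° + 0.753940 × 60 = 87° 45.236400′

8309.3515,N / 08745.2364,E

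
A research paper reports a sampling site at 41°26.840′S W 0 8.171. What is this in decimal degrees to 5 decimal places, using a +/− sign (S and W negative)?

-41.44733, -0.13618

φ: 26.84′ = 0.447333°; total 41.447333
S → negative
Lon: 0 + 8.171/60 = 0.136183
W ⇒ negate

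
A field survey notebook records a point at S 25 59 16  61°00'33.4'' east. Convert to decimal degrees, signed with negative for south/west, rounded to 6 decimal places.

-25.987778, 61.009278

Lat: 59′ + 16″ = 59.26667′; 25 + 59.26667/60 = 25.9877778
S ⇒ negate
Lon: 61 + 0/60 + 33.4/3600 = 61.0092778
E → positive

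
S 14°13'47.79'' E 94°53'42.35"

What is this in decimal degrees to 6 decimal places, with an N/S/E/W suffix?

14.229942° S, 94.895097° E

φ: 14° + 13/60 + 47.79/3600 = 14 + 0.216667 + 0.013275 = 14.2299417
λ: 94° + 53/60 + 42.35/3600 = 94 + 0.883333 + 0.011764 = 94.8950972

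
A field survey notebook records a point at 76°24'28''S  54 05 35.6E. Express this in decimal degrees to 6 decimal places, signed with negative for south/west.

-76.407778, 54.093222

Latitude: 76° + 24/60 + 28/3600 = 76 + 0.400000 + 0.007778 = 76.4077778
hemisphere S, so the sign is −
Longitude: 5′ + 35.6″ = 5.59333′; 54 + 5.59333/60 = 54.0932222
E ⇒ keep positive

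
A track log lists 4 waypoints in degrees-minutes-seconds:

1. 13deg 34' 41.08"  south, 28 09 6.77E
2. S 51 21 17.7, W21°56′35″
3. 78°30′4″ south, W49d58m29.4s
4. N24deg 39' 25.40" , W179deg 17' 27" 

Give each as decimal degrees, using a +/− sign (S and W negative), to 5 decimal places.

1. -13.57808, 28.15188
2. -51.35492, -21.94306
3. -78.50111, -49.97483
4. 24.65706, -179.29083

Point 1:
  Latitude: 34′ + 41.08″ = 34.68467′; 13 + 34.68467/60 = 13.578078
  S → negative
  Longitude: 9′ + 6.77″ = 9.11283′; 28 + 9.11283/60 = 28.151881
  E ⇒ keep positive
Point 2:
  Lat: 51° + 21/60 + 17.7/3600 = 51 + 0.350000 + 0.004917 = 51.354917
  hemisphere S, so the sign is −
  Lon: 21 + 56/60 + 35/3600 = 21.943056
  W → negative
Point 3:
  φ: 78° + 30/60 + 4/3600 = 78 + 0.500000 + 0.001111 = 78.501111
  hemisphere S, so the sign is −
  Longitude: 49° + 58/60 + 29.4/3600 = 49 + 0.966667 + 0.008167 = 49.974833
  hemisphere W, so the sign is −
Point 4:
  Lat: 39′ + 25.4″ = 39.42333′; 24 + 39.42333/60 = 24.657056
  N ⇒ keep positive
  Longitude: 179 + 17/60 + 27/3600 = 179.290833
  hemisphere W, so the sign is −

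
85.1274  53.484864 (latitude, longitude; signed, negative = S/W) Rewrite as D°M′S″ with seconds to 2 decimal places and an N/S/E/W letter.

φ: 0.127400 × 60 = 7.64400′ → 7′, remainder × 60 = 38.6400″
λ: 0.484864° → 29.09184′; 0.09184 × 60 = 5.5104″

85°07′38.64″ N, 53°29′5.51″ E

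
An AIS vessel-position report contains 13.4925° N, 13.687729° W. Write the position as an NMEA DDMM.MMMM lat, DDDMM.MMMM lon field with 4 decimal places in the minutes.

1329.5500,N / 01341.2637,W

φ: minutes = (13.492500 − 13) × 60 = 29.550000
Longitude: minutes = (13.687729 − 13) × 60 = 41.263740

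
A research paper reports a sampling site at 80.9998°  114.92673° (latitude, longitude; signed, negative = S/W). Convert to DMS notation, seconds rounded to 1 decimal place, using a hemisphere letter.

Lat: whole degrees 80; 59.98800′ → 59′ and 59.280″
Longitude: 0.926730° → 55.60380′; 0.60380 × 60 = 36.228″

80°59′59.3″ N, 114°55′36.2″ E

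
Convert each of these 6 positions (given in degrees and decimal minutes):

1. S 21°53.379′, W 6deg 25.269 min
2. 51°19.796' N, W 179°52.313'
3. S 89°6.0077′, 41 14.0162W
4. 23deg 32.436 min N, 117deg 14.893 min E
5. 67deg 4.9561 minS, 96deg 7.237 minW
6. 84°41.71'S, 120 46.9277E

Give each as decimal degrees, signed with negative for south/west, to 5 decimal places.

1. -21.88965, -6.42115
2. 51.32993, -179.87188
3. -89.10013, -41.23360
4. 23.54060, 117.24822
5. -67.08260, -96.12062
6. -84.69517, 120.78213

Point 1:
  Latitude: 21 + 53.379/60 = 21.889650
  hemisphere S, so the sign is −
  λ: 6 + 25.269/60 = 6.421150
  W ⇒ negate
Point 2:
  φ: 19.796′ = 0.329933°; total 51.329933
  N → positive
  Lon: 52.313′ = 0.871883°; total 179.871883
  W ⇒ negate
Point 3:
  Latitude: 6.0077′ = 0.100128°; total 89.100128
  S → negative
  λ: 41 + 14.0162/60 = 41.233603
  W → negative
Point 4:
  φ: 23 + 32.436/60 = 23.540600
  N → positive
  Lon: 14.893′ = 0.248217°; total 117.248217
  E ⇒ keep positive
Point 5:
  φ: 4.9561′ = 0.082602°; total 67.082602
  S → negative
  Lon: 7.237′ = 0.120617°; total 96.120617
  hemisphere W, so the sign is −
Point 6:
  φ: 41.71′ = 0.695167°; total 84.695167
  S ⇒ negate
  λ: 120 + 46.9277/60 = 120.782128
  E ⇒ keep positive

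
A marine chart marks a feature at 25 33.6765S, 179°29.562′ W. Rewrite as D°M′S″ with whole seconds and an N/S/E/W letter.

25°33′41″ S, 179°29′34″ W

Lat: fractional minutes 0.67650 × 60 = 40.59″
Lon: 29.56200′ → 29′ and 0.56200 × 60 = 33.72″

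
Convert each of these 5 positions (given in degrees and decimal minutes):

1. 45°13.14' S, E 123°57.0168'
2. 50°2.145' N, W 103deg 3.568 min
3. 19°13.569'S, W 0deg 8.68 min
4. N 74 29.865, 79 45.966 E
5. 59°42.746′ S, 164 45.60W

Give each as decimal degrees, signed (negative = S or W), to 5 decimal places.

Point 1:
  Lat: 45 + 13.14/60 = 45.219000
  hemisphere S, so the sign is −
  Longitude: 57.0168′ = 0.950280°; total 123.950280
  E ⇒ keep positive
Point 2:
  Lat: 2.145′ = 0.035750°; total 50.035750
  N → positive
  Lon: 3.568′ = 0.059467°; total 103.059467
  hemisphere W, so the sign is −
Point 3:
  φ: 19 + 13.569/60 = 19.226150
  S → negative
  λ: 0 + 8.68/60 = 0.144667
  hemisphere W, so the sign is −
Point 4:
  Latitude: 29.865′ = 0.497750°; total 74.497750
  N ⇒ keep positive
  Lon: 45.966′ = 0.766100°; total 79.766100
  E → positive
Point 5:
  φ: 59 + 42.746/60 = 59.712433
  S → negative
  Lon: 164 + 45.6/60 = 164.760000
  hemisphere W, so the sign is −

1. -45.21900, 123.95028
2. 50.03575, -103.05947
3. -19.22615, -0.14467
4. 74.49775, 79.76610
5. -59.71243, -164.76000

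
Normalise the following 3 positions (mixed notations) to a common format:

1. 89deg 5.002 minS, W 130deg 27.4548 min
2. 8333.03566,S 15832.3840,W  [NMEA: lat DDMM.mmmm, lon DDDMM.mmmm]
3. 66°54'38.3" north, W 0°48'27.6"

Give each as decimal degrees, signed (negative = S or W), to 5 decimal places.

1. -89.08337, -130.45758
2. -83.55059, -158.53973
3. 66.91064, -0.80767

Point 1:
  Lat: 5.002′ = 0.083367°; total 89.083367
  hemisphere S, so the sign is −
  Lon: 130 + 27.4548/60 = 130.457580
  hemisphere W, so the sign is −
Point 2:
  φ: degrees = first 2 digits = 83, minutes = 33.03566; 83 + 33.03566/60 = 83.550594
  hemisphere S, so the sign is −
  Lon: degrees = first 3 digits = 158, minutes = 32.384; 158 + 32.384/60 = 158.539733
  W ⇒ negate
Point 3:
  Lat: 66 + 54/60 + 38.3/3600 = 66.910639
  N ⇒ keep positive
  Lon: 0° + 48/60 + 27.6/3600 = 0 + 0.800000 + 0.007667 = 0.807667
  hemisphere W, so the sign is −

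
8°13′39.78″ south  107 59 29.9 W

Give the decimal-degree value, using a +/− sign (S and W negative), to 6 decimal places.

-8.227717, -107.991639

Latitude: 13′ + 39.78″ = 13.66300′; 8 + 13.66300/60 = 8.2277167
hemisphere S, so the sign is −
Lon: 107° + 59/60 + 29.9/3600 = 107 + 0.983333 + 0.008306 = 107.9916389
hemisphere W, so the sign is −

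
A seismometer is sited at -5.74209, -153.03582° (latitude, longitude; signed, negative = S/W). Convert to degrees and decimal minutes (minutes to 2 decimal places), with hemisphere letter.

Latitude is negative → S; |value| = 5.742090
Lat: 5° + 0.742090 × 60 = 5° 44.5254′
Longitude is negative → W; |value| = 153.035820
Lon: minutes = (153.035820 − 153) × 60 = 2.1492

5° 44.53′ S, 153° 2.15′ W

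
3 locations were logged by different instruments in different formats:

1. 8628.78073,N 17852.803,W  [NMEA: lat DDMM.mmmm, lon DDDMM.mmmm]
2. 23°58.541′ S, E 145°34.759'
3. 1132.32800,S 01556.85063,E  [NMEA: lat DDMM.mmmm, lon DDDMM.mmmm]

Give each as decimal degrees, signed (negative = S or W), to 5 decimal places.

Point 1:
  Lat: split at 2 digits → 86° and 28.78073′; 86 + 28.78073/60 = 86.479679
  N → positive
  Lon: split at 3 digits → 178° and 52.803′; 178 + 52.803/60 = 178.880050
  hemisphere W, so the sign is −
Point 2:
  φ: 23 + 58.541/60 = 23.975683
  S → negative
  λ: 34.759′ = 0.579317°; total 145.579317
  E → positive
Point 3:
  Lat: degrees = first 2 digits = 11, minutes = 32.328; 11 + 32.328/60 = 11.538800
  S ⇒ negate
  Longitude: split at 3 digits → 015° and 56.85063′; 15 + 56.85063/60 = 15.947511
  E ⇒ keep positive

1. 86.47968, -178.88005
2. -23.97568, 145.57932
3. -11.53880, 15.94751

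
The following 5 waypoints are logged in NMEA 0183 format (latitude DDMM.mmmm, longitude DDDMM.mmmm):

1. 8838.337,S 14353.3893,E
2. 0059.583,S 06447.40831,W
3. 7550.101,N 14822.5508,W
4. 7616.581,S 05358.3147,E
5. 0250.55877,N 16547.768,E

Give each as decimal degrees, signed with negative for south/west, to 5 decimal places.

Point 1:
  Lat: split at 2 digits → 88° and 38.337′; 88 + 38.337/60 = 88.638950
  hemisphere S, so the sign is −
  Lon: degrees = first 3 digits = 143, minutes = 53.3893; 143 + 53.3893/60 = 143.889822
  E → positive
Point 2:
  Latitude: split at 2 digits → 00° and 59.583′; 0 + 59.583/60 = 0.993050
  S → negative
  Longitude: degrees = first 3 digits = 64, minutes = 47.40831; 64 + 47.40831/60 = 64.790139
  W → negative
Point 3:
  Latitude: degrees = first 2 digits = 75, minutes = 50.101; 75 + 50.101/60 = 75.835017
  N ⇒ keep positive
  Lon: degrees = first 3 digits = 148, minutes = 22.5508; 148 + 22.5508/60 = 148.375847
  hemisphere W, so the sign is −
Point 4:
  Lat: split at 2 digits → 76° and 16.581′; 76 + 16.581/60 = 76.276350
  S → negative
  Longitude: split at 3 digits → 053° and 58.3147′; 53 + 58.3147/60 = 53.971912
  E ⇒ keep positive
Point 5:
  Latitude: split at 2 digits → 02° and 50.55877′; 2 + 50.55877/60 = 2.842646
  N → positive
  Lon: degrees = first 3 digits = 165, minutes = 47.768; 165 + 47.768/60 = 165.796133
  E ⇒ keep positive

1. -88.63895, 143.88982
2. -0.99305, -64.79014
3. 75.83502, -148.37585
4. -76.27635, 53.97191
5. 2.84265, 165.79613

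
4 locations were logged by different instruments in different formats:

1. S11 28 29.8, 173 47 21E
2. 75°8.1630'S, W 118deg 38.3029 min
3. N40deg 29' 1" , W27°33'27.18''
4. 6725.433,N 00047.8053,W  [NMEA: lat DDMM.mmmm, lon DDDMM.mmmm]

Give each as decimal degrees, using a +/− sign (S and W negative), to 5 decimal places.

1. -11.47494, 173.78917
2. -75.13605, -118.63838
3. 40.48361, -27.55755
4. 67.42388, -0.79676

Point 1:
  Lat: 28′ + 29.8″ = 28.49667′; 11 + 28.49667/60 = 11.474944
  hemisphere S, so the sign is −
  λ: 173° + 47/60 + 21/3600 = 173 + 0.783333 + 0.005833 = 173.789167
  E ⇒ keep positive
Point 2:
  φ: 8.163′ = 0.136050°; total 75.136050
  hemisphere S, so the sign is −
  Longitude: 38.3029′ = 0.638382°; total 118.638382
  hemisphere W, so the sign is −
Point 3:
  Latitude: 29′ + 1″ = 29.01667′; 40 + 29.01667/60 = 40.483611
  N ⇒ keep positive
  Longitude: 27° + 33/60 + 27.18/3600 = 27 + 0.550000 + 0.007550 = 27.557550
  W → negative
Point 4:
  φ: degrees = first 2 digits = 67, minutes = 25.433; 67 + 25.433/60 = 67.423883
  N ⇒ keep positive
  Longitude: degrees = first 3 digits = 0, minutes = 47.8053; 0 + 47.8053/60 = 0.796755
  hemisphere W, so the sign is −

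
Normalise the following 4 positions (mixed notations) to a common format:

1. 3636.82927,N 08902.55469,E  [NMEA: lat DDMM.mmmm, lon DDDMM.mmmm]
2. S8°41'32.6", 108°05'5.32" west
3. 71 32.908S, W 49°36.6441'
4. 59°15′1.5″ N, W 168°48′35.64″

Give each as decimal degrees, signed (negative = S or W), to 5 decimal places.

1. 36.61382, 89.04258
2. -8.69239, -108.08481
3. -71.54847, -49.61074
4. 59.25042, -168.80990

Point 1:
  Lat: split at 2 digits → 36° and 36.82927′; 36 + 36.82927/60 = 36.613821
  N → positive
  Lon: split at 3 digits → 089° and 2.55469′; 89 + 2.55469/60 = 89.042578
  E ⇒ keep positive
Point 2:
  Latitude: 41′ + 32.6″ = 41.54333′; 8 + 41.54333/60 = 8.692389
  S → negative
  λ: 5′ + 5.32″ = 5.08867′; 108 + 5.08867/60 = 108.084811
  W ⇒ negate
Point 3:
  Latitude: 32.908′ = 0.548467°; total 71.548467
  S → negative
  λ: 36.6441′ = 0.610735°; total 49.610735
  W ⇒ negate
Point 4:
  φ: 15′ + 1.5″ = 15.02500′; 59 + 15.02500/60 = 59.250417
  N → positive
  λ: 48′ + 35.64″ = 48.59400′; 168 + 48.59400/60 = 168.809900
  hemisphere W, so the sign is −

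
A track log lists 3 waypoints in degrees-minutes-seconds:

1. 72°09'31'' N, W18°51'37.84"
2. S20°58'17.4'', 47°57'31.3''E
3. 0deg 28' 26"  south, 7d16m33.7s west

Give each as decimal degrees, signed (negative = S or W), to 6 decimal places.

1. 72.158611, -18.860511
2. -20.971500, 47.958694
3. -0.473889, -7.276028

Point 1:
  Latitude: 9′ + 31″ = 9.51667′; 72 + 9.51667/60 = 72.1586111
  N → positive
  λ: 18° + 51/60 + 37.84/3600 = 18 + 0.850000 + 0.010511 = 18.8605111
  W ⇒ negate
Point 2:
  φ: 58′ + 17.4″ = 58.29000′; 20 + 58.29000/60 = 20.9715000
  hemisphere S, so the sign is −
  Longitude: 47° + 57/60 + 31.3/3600 = 47 + 0.950000 + 0.008694 = 47.9586944
  E → positive
Point 3:
  φ: 0 + 28/60 + 26/3600 = 0.4738889
  S → negative
  Longitude: 16′ + 33.7″ = 16.56167′; 7 + 16.56167/60 = 7.2760278
  hemisphere W, so the sign is −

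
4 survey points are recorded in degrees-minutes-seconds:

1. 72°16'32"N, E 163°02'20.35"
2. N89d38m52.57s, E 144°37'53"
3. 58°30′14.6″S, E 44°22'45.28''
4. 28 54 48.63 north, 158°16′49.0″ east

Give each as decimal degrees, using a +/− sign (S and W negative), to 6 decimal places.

Point 1:
  Lat: 16′ + 32″ = 16.53333′; 72 + 16.53333/60 = 72.2755556
  N ⇒ keep positive
  Longitude: 163 + 2/60 + 20.35/3600 = 163.0389861
  E ⇒ keep positive
Point 2:
  φ: 89 + 38/60 + 52.57/3600 = 89.6479361
  N ⇒ keep positive
  Longitude: 144 + 37/60 + 53/3600 = 144.6313889
  E ⇒ keep positive
Point 3:
  Latitude: 58° + 30/60 + 14.6/3600 = 58 + 0.500000 + 0.004056 = 58.5040556
  S ⇒ negate
  Lon: 22′ + 45.28″ = 22.75467′; 44 + 22.75467/60 = 44.3792444
  E → positive
Point 4:
  Lat: 28 + 54/60 + 48.63/3600 = 28.9135083
  N → positive
  Lon: 158 + 16/60 + 49/3600 = 158.2802778
  E ⇒ keep positive

1. 72.275556, 163.038986
2. 89.647936, 144.631389
3. -58.504056, 44.379244
4. 28.913508, 158.280278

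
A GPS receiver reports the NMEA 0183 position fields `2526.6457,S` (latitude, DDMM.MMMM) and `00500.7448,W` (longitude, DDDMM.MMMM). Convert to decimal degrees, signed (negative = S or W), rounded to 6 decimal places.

-25.444095, -5.012413

Latitude: degrees = first 2 digits = 25, minutes = 26.6457; 25 + 26.6457/60 = 25.4440950
S → negative
λ: degrees = first 3 digits = 5, minutes = 0.7448; 5 + 0.7448/60 = 5.0124133
hemisphere W, so the sign is −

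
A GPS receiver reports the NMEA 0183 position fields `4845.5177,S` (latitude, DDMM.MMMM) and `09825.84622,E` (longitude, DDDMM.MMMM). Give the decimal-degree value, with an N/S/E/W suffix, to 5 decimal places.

φ: degrees = first 2 digits = 48, minutes = 45.5177; 48 + 45.5177/60 = 48.758628
λ: split at 3 digits → 098° and 25.84622′; 98 + 25.84622/60 = 98.430770

48.75863° S, 98.43077° E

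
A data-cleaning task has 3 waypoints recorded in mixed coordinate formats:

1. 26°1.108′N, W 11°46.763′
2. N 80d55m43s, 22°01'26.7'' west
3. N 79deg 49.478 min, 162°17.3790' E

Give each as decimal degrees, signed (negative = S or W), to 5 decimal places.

Point 1:
  φ: 26 + 1.108/60 = 26.018467
  N → positive
  λ: 11 + 46.763/60 = 11.779383
  W → negative
Point 2:
  Lat: 55′ + 43″ = 55.71667′; 80 + 55.71667/60 = 80.928611
  N ⇒ keep positive
  λ: 1′ + 26.7″ = 1.44500′; 22 + 1.44500/60 = 22.024083
  hemisphere W, so the sign is −
Point 3:
  Latitude: 49.478′ = 0.824633°; total 79.824633
  N → positive
  λ: 162 + 17.379/60 = 162.289650
  E → positive

1. 26.01847, -11.77938
2. 80.92861, -22.02408
3. 79.82463, 162.28965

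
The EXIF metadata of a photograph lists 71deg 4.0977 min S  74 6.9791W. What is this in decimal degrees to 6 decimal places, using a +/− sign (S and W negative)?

-71.068295, -74.116318

Latitude: 71 + 4.0977/60 = 71.0682950
S → negative
Longitude: 6.9791′ = 0.116318°; total 74.1163183
W → negative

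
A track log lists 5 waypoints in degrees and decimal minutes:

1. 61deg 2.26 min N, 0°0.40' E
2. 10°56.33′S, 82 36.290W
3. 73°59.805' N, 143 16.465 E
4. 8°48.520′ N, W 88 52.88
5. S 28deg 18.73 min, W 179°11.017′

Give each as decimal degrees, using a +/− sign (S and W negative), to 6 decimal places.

1. 61.037667, 0.006667
2. -10.938833, -82.604833
3. 73.996750, 143.274417
4. 8.808667, -88.881333
5. -28.312167, -179.183617

Point 1:
  φ: 61 + 2.26/60 = 61.0376667
  N → positive
  Longitude: 0.4′ = 0.006667°; total 0.0066667
  E ⇒ keep positive
Point 2:
  Lat: 10 + 56.33/60 = 10.9388333
  S ⇒ negate
  Longitude: 82 + 36.29/60 = 82.6048333
  hemisphere W, so the sign is −
Point 3:
  φ: 59.805′ = 0.996750°; total 73.9967500
  N → positive
  λ: 143 + 16.465/60 = 143.2744167
  E → positive
Point 4:
  Latitude: 48.52′ = 0.808667°; total 8.8086667
  N → positive
  Lon: 52.88′ = 0.881333°; total 88.8813333
  hemisphere W, so the sign is −
Point 5:
  Latitude: 28 + 18.73/60 = 28.3121667
  S ⇒ negate
  λ: 179 + 11.017/60 = 179.1836167
  W ⇒ negate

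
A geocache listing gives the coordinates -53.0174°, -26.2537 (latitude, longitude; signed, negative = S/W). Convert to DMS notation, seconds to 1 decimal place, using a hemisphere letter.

53°01′2.6″ S, 26°15′13.3″ W

Latitude is negative → S; |value| = 53.017400
Lat: 0.017400° → 1.04400′; 0.04400 × 60 = 2.640″
Longitude is negative → W; |value| = 26.253700
Lon: whole degrees 26; 15.22200′ → 15′ and 13.320″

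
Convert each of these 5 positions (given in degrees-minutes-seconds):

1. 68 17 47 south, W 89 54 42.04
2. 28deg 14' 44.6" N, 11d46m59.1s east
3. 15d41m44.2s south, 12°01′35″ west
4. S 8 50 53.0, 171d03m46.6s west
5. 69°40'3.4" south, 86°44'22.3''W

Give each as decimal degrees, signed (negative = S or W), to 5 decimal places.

1. -68.29639, -89.91168
2. 28.24572, 11.78308
3. -15.69561, -12.02639
4. -8.84806, -171.06294
5. -69.66761, -86.73953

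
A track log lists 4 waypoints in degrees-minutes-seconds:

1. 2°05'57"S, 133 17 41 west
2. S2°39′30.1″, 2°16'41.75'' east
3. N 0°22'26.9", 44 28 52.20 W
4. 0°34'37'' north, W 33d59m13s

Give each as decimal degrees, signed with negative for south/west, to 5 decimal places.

1. -2.09917, -133.29472
2. -2.65836, 2.27826
3. 0.37414, -44.48117
4. 0.57694, -33.98694

Point 1:
  Latitude: 2° + 5/60 + 57/3600 = 2 + 0.083333 + 0.015833 = 2.099167
  hemisphere S, so the sign is −
  Lon: 133 + 17/60 + 41/3600 = 133.294722
  hemisphere W, so the sign is −
Point 2:
  Latitude: 2° + 39/60 + 30.1/3600 = 2 + 0.650000 + 0.008361 = 2.658361
  S → negative
  Longitude: 2 + 16/60 + 41.75/3600 = 2.278264
  E ⇒ keep positive
Point 3:
  φ: 0 + 22/60 + 26.9/3600 = 0.374139
  N → positive
  Longitude: 44 + 28/60 + 52.2/3600 = 44.481167
  W → negative
Point 4:
  Lat: 34′ + 37″ = 34.61667′; 0 + 34.61667/60 = 0.576944
  N → positive
  Lon: 33 + 59/60 + 13/3600 = 33.986944
  W → negative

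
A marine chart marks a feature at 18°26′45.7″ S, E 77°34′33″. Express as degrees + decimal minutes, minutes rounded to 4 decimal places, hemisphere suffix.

18° 26.7617′ S, 77° 34.5500′ E

Lat: seconds/60 = 0.76167; minutes = 26 + 0.76167 = 26.761667
λ: 34 + 33/60 = 34.550000′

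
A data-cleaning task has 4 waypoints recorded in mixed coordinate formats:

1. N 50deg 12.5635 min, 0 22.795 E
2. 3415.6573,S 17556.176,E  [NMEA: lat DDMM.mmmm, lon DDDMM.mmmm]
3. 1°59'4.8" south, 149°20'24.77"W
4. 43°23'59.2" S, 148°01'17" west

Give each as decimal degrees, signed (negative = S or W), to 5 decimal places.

1. 50.20939, 0.37992
2. -34.26096, 175.93627
3. -1.98467, -149.34021
4. -43.39978, -148.02139

Point 1:
  φ: 12.5635′ = 0.209392°; total 50.209392
  N ⇒ keep positive
  λ: 22.795′ = 0.379917°; total 0.379917
  E ⇒ keep positive
Point 2:
  Latitude: split at 2 digits → 34° and 15.6573′; 34 + 15.6573/60 = 34.260955
  S → negative
  Longitude: split at 3 digits → 175° and 56.176′; 175 + 56.176/60 = 175.936267
  E ⇒ keep positive
Point 3:
  Latitude: 1 + 59/60 + 4.8/3600 = 1.984667
  S ⇒ negate
  Lon: 149° + 20/60 + 24.77/3600 = 149 + 0.333333 + 0.006881 = 149.340214
  hemisphere W, so the sign is −
Point 4:
  Latitude: 43° + 23/60 + 59.2/3600 = 43 + 0.383333 + 0.016444 = 43.399778
  S ⇒ negate
  Lon: 1′ + 17″ = 1.28333′; 148 + 1.28333/60 = 148.021389
  W ⇒ negate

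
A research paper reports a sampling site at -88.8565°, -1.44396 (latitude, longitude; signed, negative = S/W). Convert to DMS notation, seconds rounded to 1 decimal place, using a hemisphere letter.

88°51′23.4″ S, 1°26′38.3″ W

Latitude is negative → S; |value| = 88.856500
φ: 0.856500 × 60 = 51.39000′ → 51′, remainder × 60 = 23.400″
Longitude is negative → W; |value| = 1.443960
Longitude: whole degrees 1; 26.63760′ → 26′ and 38.256″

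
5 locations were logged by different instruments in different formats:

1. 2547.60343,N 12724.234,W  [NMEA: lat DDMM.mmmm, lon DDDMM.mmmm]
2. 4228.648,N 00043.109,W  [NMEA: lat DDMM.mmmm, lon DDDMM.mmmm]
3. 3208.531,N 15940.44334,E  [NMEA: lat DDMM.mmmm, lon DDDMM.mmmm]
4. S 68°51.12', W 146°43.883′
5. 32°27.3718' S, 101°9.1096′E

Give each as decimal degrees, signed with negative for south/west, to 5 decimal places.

1. 25.79339, -127.40390
2. 42.47747, -0.71848
3. 32.14218, 159.67406
4. -68.85200, -146.73138
5. -32.45620, 101.15183

Point 1:
  Latitude: split at 2 digits → 25° and 47.60343′; 25 + 47.60343/60 = 25.793391
  N → positive
  Longitude: degrees = first 3 digits = 127, minutes = 24.234; 127 + 24.234/60 = 127.403900
  W → negative
Point 2:
  Latitude: degrees = first 2 digits = 42, minutes = 28.648; 42 + 28.648/60 = 42.477467
  N ⇒ keep positive
  λ: degrees = first 3 digits = 0, minutes = 43.109; 0 + 43.109/60 = 0.718483
  hemisphere W, so the sign is −
Point 3:
  φ: degrees = first 2 digits = 32, minutes = 8.531; 32 + 8.531/60 = 32.142183
  N → positive
  Lon: split at 3 digits → 159° and 40.44334′; 159 + 40.44334/60 = 159.674056
  E ⇒ keep positive
Point 4:
  Latitude: 68 + 51.12/60 = 68.852000
  S → negative
  Lon: 146 + 43.883/60 = 146.731383
  hemisphere W, so the sign is −
Point 5:
  Lat: 27.3718′ = 0.456197°; total 32.456197
  S ⇒ negate
  Longitude: 101 + 9.1096/60 = 101.151827
  E → positive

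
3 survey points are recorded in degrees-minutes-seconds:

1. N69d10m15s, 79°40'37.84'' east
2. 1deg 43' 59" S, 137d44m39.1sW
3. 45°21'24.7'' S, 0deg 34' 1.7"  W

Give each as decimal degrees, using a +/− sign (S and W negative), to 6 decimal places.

1. 69.170833, 79.677178
2. -1.733056, -137.744194
3. -45.356861, -0.567139

Point 1:
  Lat: 10′ + 15″ = 10.25000′; 69 + 10.25000/60 = 69.1708333
  N → positive
  Lon: 79° + 40/60 + 37.84/3600 = 79 + 0.666667 + 0.010511 = 79.6771778
  E → positive
Point 2:
  Lat: 43′ + 59″ = 43.98333′; 1 + 43.98333/60 = 1.7330556
  hemisphere S, so the sign is −
  Lon: 137 + 44/60 + 39.1/3600 = 137.7441944
  W → negative
Point 3:
  φ: 21′ + 24.7″ = 21.41167′; 45 + 21.41167/60 = 45.3568611
  S ⇒ negate
  Lon: 0° + 34/60 + 1.7/3600 = 0 + 0.566667 + 0.000472 = 0.5671389
  W → negative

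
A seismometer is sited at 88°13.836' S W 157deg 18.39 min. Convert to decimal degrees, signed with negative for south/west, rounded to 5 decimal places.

-88.23060, -157.30650

Latitude: 88 + 13.836/60 = 88.230600
hemisphere S, so the sign is −
Lon: 157 + 18.39/60 = 157.306500
W ⇒ negate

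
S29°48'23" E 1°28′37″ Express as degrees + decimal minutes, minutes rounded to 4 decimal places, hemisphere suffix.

29° 48.3833′ S, 1° 28.6167′ E

φ: 48 + 23/60 = 48.383333′
λ: seconds/60 = 0.61667; minutes = 28 + 0.61667 = 28.616667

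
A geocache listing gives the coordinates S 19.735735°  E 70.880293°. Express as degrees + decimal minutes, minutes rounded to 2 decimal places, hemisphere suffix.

19° 44.14′ S, 70° 52.82′ E

Lat: 19° + 0.735735 × 60 = 19° 44.1441′
Lon: 70° + 0.880293 × 60 = 70° 52.8176′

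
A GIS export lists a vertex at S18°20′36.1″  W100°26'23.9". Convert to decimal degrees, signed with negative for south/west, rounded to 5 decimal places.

-18.34336, -100.43997

Latitude: 18 + 20/60 + 36.1/3600 = 18.343361
S ⇒ negate
Longitude: 26′ + 23.9″ = 26.39833′; 100 + 26.39833/60 = 100.439972
W ⇒ negate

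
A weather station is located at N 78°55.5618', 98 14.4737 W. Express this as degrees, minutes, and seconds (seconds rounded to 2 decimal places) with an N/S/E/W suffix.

Latitude: 55.56180′ → 55′ and 0.56180 × 60 = 33.7080″
Longitude: 14.47370′ → 14′ and 0.47370 × 60 = 28.4220″

78°55′33.71″ N, 98°14′28.42″ W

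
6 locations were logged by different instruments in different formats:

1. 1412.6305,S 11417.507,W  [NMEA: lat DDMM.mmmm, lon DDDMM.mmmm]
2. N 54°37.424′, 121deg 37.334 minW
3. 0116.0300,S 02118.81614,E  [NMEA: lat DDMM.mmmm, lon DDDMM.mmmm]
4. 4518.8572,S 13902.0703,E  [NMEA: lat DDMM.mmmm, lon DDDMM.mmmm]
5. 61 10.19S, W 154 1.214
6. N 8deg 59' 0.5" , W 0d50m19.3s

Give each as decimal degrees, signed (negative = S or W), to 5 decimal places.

1. -14.21051, -114.29178
2. 54.62373, -121.62223
3. -1.26717, 21.31360
4. -45.31429, 139.03451
5. -61.16983, -154.02023
6. 8.98347, -0.83869

Point 1:
  Lat: degrees = first 2 digits = 14, minutes = 12.6305; 14 + 12.6305/60 = 14.210508
  S ⇒ negate
  Lon: split at 3 digits → 114° and 17.507′; 114 + 17.507/60 = 114.291783
  W ⇒ negate
Point 2:
  φ: 37.424′ = 0.623733°; total 54.623733
  N → positive
  Lon: 121 + 37.334/60 = 121.622233
  W ⇒ negate
Point 3:
  Lat: split at 2 digits → 01° and 16.03′; 1 + 16.03/60 = 1.267167
  S → negative
  Longitude: split at 3 digits → 021° and 18.81614′; 21 + 18.81614/60 = 21.313602
  E → positive
Point 4:
  φ: split at 2 digits → 45° and 18.8572′; 45 + 18.8572/60 = 45.314287
  S → negative
  Lon: split at 3 digits → 139° and 2.0703′; 139 + 2.0703/60 = 139.034505
  E → positive
Point 5:
  Lat: 61 + 10.19/60 = 61.169833
  S → negative
  Lon: 154 + 1.214/60 = 154.020233
  hemisphere W, so the sign is −
Point 6:
  φ: 8 + 59/60 + 0.5/3600 = 8.983472
  N → positive
  λ: 50′ + 19.3″ = 50.32167′; 0 + 50.32167/60 = 0.838694
  W ⇒ negate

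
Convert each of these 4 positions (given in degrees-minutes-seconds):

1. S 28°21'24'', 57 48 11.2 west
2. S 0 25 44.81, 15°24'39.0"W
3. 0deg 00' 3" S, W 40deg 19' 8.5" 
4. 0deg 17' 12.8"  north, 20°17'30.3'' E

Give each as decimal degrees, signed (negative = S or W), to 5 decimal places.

Point 1:
  Latitude: 21′ + 24″ = 21.40000′; 28 + 21.40000/60 = 28.356667
  hemisphere S, so the sign is −
  Longitude: 48′ + 11.2″ = 48.18667′; 57 + 48.18667/60 = 57.803111
  hemisphere W, so the sign is −
Point 2:
  φ: 0° + 25/60 + 44.81/3600 = 0 + 0.416667 + 0.012447 = 0.429114
  hemisphere S, so the sign is −
  Longitude: 24′ + 39″ = 24.65000′; 15 + 24.65000/60 = 15.410833
  W → negative
Point 3:
  Latitude: 0° + 0/60 + 3/3600 = 0 + 0.000000 + 0.000833 = 0.000833
  S ⇒ negate
  Longitude: 40° + 19/60 + 8.5/3600 = 40 + 0.316667 + 0.002361 = 40.319028
  hemisphere W, so the sign is −
Point 4:
  Lat: 17′ + 12.8″ = 17.21333′; 0 + 17.21333/60 = 0.286889
  N → positive
  Lon: 17′ + 30.3″ = 17.50500′; 20 + 17.50500/60 = 20.291750
  E → positive

1. -28.35667, -57.80311
2. -0.42911, -15.41083
3. -0.00083, -40.31903
4. 0.28689, 20.29175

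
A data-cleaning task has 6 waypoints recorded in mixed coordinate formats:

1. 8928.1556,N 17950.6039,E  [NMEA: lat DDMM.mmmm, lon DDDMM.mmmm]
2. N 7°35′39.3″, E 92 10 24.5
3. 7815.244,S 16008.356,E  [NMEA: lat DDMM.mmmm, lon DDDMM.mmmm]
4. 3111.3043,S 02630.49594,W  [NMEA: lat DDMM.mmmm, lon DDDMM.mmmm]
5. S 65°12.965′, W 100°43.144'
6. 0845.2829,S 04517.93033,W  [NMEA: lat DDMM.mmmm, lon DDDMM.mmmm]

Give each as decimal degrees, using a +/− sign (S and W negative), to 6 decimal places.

1. 89.469260, 179.843398
2. 7.594250, 92.173472
3. -78.254067, 160.139267
4. -31.188405, -26.508266
5. -65.216083, -100.719067
6. -8.754715, -45.298839

Point 1:
  Latitude: split at 2 digits → 89° and 28.1556′; 89 + 28.1556/60 = 89.4692600
  N ⇒ keep positive
  Lon: degrees = first 3 digits = 179, minutes = 50.6039; 179 + 50.6039/60 = 179.8433983
  E → positive
Point 2:
  Latitude: 7° + 35/60 + 39.3/3600 = 7 + 0.583333 + 0.010917 = 7.5942500
  N ⇒ keep positive
  Longitude: 92° + 10/60 + 24.5/3600 = 92 + 0.166667 + 0.006806 = 92.1734722
  E → positive
Point 3:
  Latitude: degrees = first 2 digits = 78, minutes = 15.244; 78 + 15.244/60 = 78.2540667
  S → negative
  Longitude: split at 3 digits → 160° and 8.356′; 160 + 8.356/60 = 160.1392667
  E → positive
Point 4:
  Latitude: split at 2 digits → 31° and 11.3043′; 31 + 11.3043/60 = 31.1884050
  S ⇒ negate
  Lon: degrees = first 3 digits = 26, minutes = 30.49594; 26 + 30.49594/60 = 26.5082657
  W ⇒ negate
Point 5:
  Latitude: 65 + 12.965/60 = 65.2160833
  hemisphere S, so the sign is −
  λ: 43.144′ = 0.719067°; total 100.7190667
  W → negative
Point 6:
  Lat: split at 2 digits → 08° and 45.2829′; 8 + 45.2829/60 = 8.7547150
  hemisphere S, so the sign is −
  Lon: degrees = first 3 digits = 45, minutes = 17.93033; 45 + 17.93033/60 = 45.2988388
  W ⇒ negate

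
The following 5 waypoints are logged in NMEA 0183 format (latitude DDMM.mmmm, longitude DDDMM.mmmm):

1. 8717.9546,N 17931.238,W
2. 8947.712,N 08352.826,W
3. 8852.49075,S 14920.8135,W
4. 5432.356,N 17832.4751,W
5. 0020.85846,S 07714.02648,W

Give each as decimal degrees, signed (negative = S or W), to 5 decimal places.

1. 87.29924, -179.52063
2. 89.79520, -83.88043
3. -88.87485, -149.34689
4. 54.53927, -178.54125
5. -0.34764, -77.23377

Point 1:
  Lat: degrees = first 2 digits = 87, minutes = 17.9546; 87 + 17.9546/60 = 87.299243
  N ⇒ keep positive
  Longitude: degrees = first 3 digits = 179, minutes = 31.238; 179 + 31.238/60 = 179.520633
  hemisphere W, so the sign is −
Point 2:
  Latitude: degrees = first 2 digits = 89, minutes = 47.712; 89 + 47.712/60 = 89.795200
  N ⇒ keep positive
  Lon: degrees = first 3 digits = 83, minutes = 52.826; 83 + 52.826/60 = 83.880433
  hemisphere W, so the sign is −
Point 3:
  Latitude: split at 2 digits → 88° and 52.49075′; 88 + 52.49075/60 = 88.874846
  S → negative
  λ: split at 3 digits → 149° and 20.8135′; 149 + 20.8135/60 = 149.346892
  hemisphere W, so the sign is −
Point 4:
  φ: degrees = first 2 digits = 54, minutes = 32.356; 54 + 32.356/60 = 54.539267
  N ⇒ keep positive
  λ: degrees = first 3 digits = 178, minutes = 32.4751; 178 + 32.4751/60 = 178.541252
  W ⇒ negate
Point 5:
  φ: degrees = first 2 digits = 0, minutes = 20.85846; 0 + 20.85846/60 = 0.347641
  S → negative
  Longitude: split at 3 digits → 077° and 14.02648′; 77 + 14.02648/60 = 77.233775
  W → negative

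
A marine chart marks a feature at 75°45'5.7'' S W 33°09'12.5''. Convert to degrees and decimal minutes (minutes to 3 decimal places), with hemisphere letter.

75° 45.095′ S, 33° 9.208′ W

φ: 45 + 5.7/60 = 45.09500′
Longitude: 9 + 12.5/60 = 9.20833′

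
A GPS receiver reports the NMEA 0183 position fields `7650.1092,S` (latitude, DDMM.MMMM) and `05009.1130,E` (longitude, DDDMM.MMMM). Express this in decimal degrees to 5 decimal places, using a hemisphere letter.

76.83515° S, 50.15188° E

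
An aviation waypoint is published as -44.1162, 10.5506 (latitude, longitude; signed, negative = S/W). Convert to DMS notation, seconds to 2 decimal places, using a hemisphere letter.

44°06′58.32″ S, 10°33′2.16″ E

Latitude is negative → S; |value| = 44.116200
φ: 0.116200 × 60 = 6.97200′ → 6′, remainder × 60 = 58.3200″
Longitude: 0.550600° → 33.03600′; 0.03600 × 60 = 2.1600″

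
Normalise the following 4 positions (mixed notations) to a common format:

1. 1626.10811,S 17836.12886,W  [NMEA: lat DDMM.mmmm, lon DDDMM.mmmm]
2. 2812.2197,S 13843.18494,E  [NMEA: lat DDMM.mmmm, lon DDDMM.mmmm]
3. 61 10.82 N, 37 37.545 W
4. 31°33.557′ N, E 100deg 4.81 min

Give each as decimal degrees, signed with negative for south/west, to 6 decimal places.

1. -16.435135, -178.602148
2. -28.203662, 138.719749
3. 61.180333, -37.625750
4. 31.559283, 100.080167

Point 1:
  Latitude: degrees = first 2 digits = 16, minutes = 26.10811; 16 + 26.10811/60 = 16.4351352
  S ⇒ negate
  Longitude: split at 3 digits → 178° and 36.12886′; 178 + 36.12886/60 = 178.6021477
  W → negative
Point 2:
  φ: degrees = first 2 digits = 28, minutes = 12.2197; 28 + 12.2197/60 = 28.2036617
  hemisphere S, so the sign is −
  Longitude: degrees = first 3 digits = 138, minutes = 43.18494; 138 + 43.18494/60 = 138.7197490
  E ⇒ keep positive
Point 3:
  φ: 10.82′ = 0.180333°; total 61.1803333
  N ⇒ keep positive
  Longitude: 37 + 37.545/60 = 37.6257500
  hemisphere W, so the sign is −
Point 4:
  Lat: 33.557′ = 0.559283°; total 31.5592833
  N → positive
  λ: 4.81′ = 0.080167°; total 100.0801667
  E ⇒ keep positive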